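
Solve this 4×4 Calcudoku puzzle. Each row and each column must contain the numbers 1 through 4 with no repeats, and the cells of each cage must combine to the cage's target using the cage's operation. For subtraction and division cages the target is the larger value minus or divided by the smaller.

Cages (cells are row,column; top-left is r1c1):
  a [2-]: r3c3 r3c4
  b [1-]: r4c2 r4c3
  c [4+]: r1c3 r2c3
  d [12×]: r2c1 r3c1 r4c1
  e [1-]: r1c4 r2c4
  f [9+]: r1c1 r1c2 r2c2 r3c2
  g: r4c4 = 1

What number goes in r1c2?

Cage g is given, so r4c4 = 1.
The only place for 2 in column 1 is r1c1.
Column 2 needs a 3, and only r4c2 is open for it.
Row 4 now contains 3, which forces r4c1 = 4.
4 is placed in row 4, leaving r4c3 = 2.
Column 3 needs a 4, and only r3c3 is open for it.
The two cells of cage a must have difference 2, which forces r3c4 = 2.
Cage f needs sum 9, leaving r1c2 = 4.
Row 1 already has 4; hence r1c4 = 3.
The 4 cells of cage f must have sum 9; hence r2c2 = 2.
3 is placed in column 4, leaving r2c4 = 4.
2 is placed in row 3, leaving r3c2 = 1.
Row 1 already has 3, leaving r1c3 = 1.
Cage d has product 12, which forces r2c1 = 1.
The two cells of cage c must have sum 4, leaving r2c3 = 3.
Row 3 already has 1, leaving r3c1 = 3.
Filled in: 2 4 1 3 / 1 2 3 4 / 3 1 4 2 / 4 3 2 1.

4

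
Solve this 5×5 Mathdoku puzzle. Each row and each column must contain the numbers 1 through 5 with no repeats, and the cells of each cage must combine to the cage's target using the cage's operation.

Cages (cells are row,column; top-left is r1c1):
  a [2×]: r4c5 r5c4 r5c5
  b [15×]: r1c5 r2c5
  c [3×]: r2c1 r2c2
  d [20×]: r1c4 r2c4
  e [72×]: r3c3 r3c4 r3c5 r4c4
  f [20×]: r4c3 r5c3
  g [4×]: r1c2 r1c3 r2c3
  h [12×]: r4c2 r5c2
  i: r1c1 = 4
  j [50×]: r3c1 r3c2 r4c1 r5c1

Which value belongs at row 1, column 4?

5

Cage i is a single given cell, leaving r1c1 = 4.
Row 1 now contains 4, leaving r1c3 = 1.
Row 1 now contains 4, so r1c4 = 5.
Row 1 already has 5, which forces r1c5 = 3.
Column 3 now contains 1, leaving r2c3 = 2.
5 is placed in column 4, so r2c4 = 4.
Column 5 already has 3; hence r2c5 = 5.
Cage j has product 50; hence r3c2 = 5.
Column 4 now contains 4, which forces r3c4 = 2.
Row 3 already has 2; hence r3c5 = 4.
The 4 cells of cage e must have product 72, so r4c4 = 3.
The 3 cells of cage a must have product 2, which forces r4c5 = 1.
Cage a needs product 2; hence r5c4 = 1.
Cage a needs product 2, so r5c5 = 2.
Row 1 now contains 1, leaving r1c2 = 2.
Row 3 already has 2, so r3c1 = 1.
Row 3 now contains 4, leaving r3c3 = 3.
Cage j has product 50, leaving r4c1 = 2.
Row 4 already has 3, leaving r4c2 = 4.
Row 4 now contains 4, so r4c3 = 5.
Row 5 already has 2, so r5c1 = 5.
The two cells of cage h must have product 12; hence r5c2 = 3.
Column 3 now contains 5, which forces r5c3 = 4.
1 is placed in column 1, so r2c1 = 3.
Column 2 now contains 3, so r2c2 = 1.
Completed grid: 4 2 1 5 3 / 3 1 2 4 5 / 1 5 3 2 4 / 2 4 5 3 1 / 5 3 4 1 2.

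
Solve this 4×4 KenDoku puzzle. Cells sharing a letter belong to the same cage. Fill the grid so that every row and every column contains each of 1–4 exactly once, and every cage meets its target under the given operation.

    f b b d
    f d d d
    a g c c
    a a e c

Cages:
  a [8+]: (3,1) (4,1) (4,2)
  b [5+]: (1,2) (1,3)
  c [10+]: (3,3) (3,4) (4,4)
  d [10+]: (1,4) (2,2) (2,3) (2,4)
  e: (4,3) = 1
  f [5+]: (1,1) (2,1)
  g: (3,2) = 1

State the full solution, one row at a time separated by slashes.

4 2 3 1 / 1 4 2 3 / 3 1 4 2 / 2 3 1 4

Cage g is a single given cell, which forces (3,2) = 1.
E is a freebie, which forces (4,3) = 1.
In column 2, 4 can only go at (2,2), so (2,2) = 4.
Row 1 needs a 1, and only (1,4) is open for it.
Row 1 needs a 4, and only (1,1) is open for it.
The two cells of cage f must have sum 5; hence (2,1) = 1.
The 3 cells of cage a must have sum 8, leaving (3,1) = 3.
Row 3 already has 3, which forces (3,3) = 4.
Row 3 already has 4, so (3,4) = 2.
Column 1 already has 4, leaving (4,1) = 2.
Cage a has sum 8, leaving (4,2) = 3.
Row 4 now contains 3, leaving (4,4) = 4.
Column 2 already has 3, so (1,2) = 2.
Cage b needs two cells with sum 5, which forces (1,3) = 3.
Cage d has sum 10; hence (2,3) = 2.
Column 4 already has 2; hence (2,4) = 3.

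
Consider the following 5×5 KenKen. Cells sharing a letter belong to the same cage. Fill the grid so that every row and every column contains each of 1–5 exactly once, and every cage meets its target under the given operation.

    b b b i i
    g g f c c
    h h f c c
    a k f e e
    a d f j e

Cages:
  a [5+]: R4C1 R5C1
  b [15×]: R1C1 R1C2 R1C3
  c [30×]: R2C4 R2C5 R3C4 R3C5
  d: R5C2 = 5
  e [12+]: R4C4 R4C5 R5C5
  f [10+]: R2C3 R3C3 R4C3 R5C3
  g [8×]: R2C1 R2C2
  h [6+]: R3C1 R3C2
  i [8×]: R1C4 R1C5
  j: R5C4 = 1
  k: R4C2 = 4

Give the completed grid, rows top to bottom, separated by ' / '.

1 3 5 4 2 / 4 2 3 5 1 / 5 1 4 2 3 / 2 4 1 3 5 / 3 5 2 1 4

Cage k is given, which forces R4C2 = 4.
Cage d is a single given cell, so R5C2 = 5.
J is a freebie; hence R5C4 = 1.
Cage g's pair has product 8, which forces R2C1 = 4.
Column 2 now contains 4, so R2C2 = 2.
4 is placed in column 1, so R3C1 = 5.
Column 2 now contains 2; hence R3C2 = 1.
The 3 cells of cage e must have sum 12, so R5C5 = 4.
The 3 cells of cage b must have product 15, which forces R1C1 = 1.
Column 2 now contains 1; hence R1C2 = 3.
The 3 cells of cage b must have product 15, leaving R1C3 = 5.
Cage i needs two cells with product 8, so R1C4 = 4.
4 is placed in column 5, so R1C5 = 2.
Cage c needs product 30, leaving R2C4 = 5.
Cage c has product 30, so R2C5 = 1.
The 4 cells of cage f must have sum 10, so R3C3 = 4.
Column 5 already has 2, so R3C5 = 3.
Column 4 now contains 5, which forces R4C4 = 3.
Column 5 now contains 3, so R4C5 = 5.
Row 2 now contains 1; hence R2C3 = 3.
3 is placed in row 3, leaving R3C4 = 2.
Row 4 already has 3, which forces R4C1 = 2.
Cage f needs sum 10, so R4C3 = 1.
Cage a needs two cells with sum 5, leaving R5C1 = 3.
Cage f needs sum 10, so R5C3 = 2.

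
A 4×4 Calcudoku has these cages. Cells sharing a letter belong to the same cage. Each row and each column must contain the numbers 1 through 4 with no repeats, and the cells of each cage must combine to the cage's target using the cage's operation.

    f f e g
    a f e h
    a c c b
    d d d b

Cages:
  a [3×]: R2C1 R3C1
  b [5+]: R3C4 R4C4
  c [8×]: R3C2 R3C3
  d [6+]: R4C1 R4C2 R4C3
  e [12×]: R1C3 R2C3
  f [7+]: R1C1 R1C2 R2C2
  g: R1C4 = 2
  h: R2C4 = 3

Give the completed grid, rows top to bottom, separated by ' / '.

Cage g is given, so R1C4 = 2.
Cage h is given, which forces R2C4 = 3.
Cage e's pair has product 12, which forces R1C3 = 3.
Row 2 now contains 3, which forces R2C1 = 1.
Cage f has sum 7; hence R2C2 = 2.
Row 2 now contains 3, which forces R2C3 = 4.
Cage a needs two cells with product 3; hence R3C1 = 3.
2 is placed in column 2, leaving R3C2 = 4.
Column 3 now contains 4; hence R3C3 = 2.
Row 3 now contains 4, which forces R3C4 = 1.
3 is placed in column 1, leaving R4C1 = 2.
Column 3 now contains 2, which forces R4C3 = 1.
Column 4 already has 1; hence R4C4 = 4.
Column 1 now contains 1, leaving R1C1 = 4.
Column 2 already has 4, so R1C2 = 1.
1 is placed in row 4, so R4C2 = 3.

4 1 3 2 / 1 2 4 3 / 3 4 2 1 / 2 3 1 4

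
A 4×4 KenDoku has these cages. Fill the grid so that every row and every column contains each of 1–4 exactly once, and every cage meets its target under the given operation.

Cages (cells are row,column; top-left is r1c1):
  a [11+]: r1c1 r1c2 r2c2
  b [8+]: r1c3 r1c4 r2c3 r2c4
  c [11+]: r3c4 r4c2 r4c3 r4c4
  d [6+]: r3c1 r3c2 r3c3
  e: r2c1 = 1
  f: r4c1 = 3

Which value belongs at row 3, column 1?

2

The 3 cells of cage a must have sum 11; hence r1c1 = 4.
Cage a has sum 11, so r1c2 = 3.
E is a freebie; hence r2c1 = 1.
Cage a needs sum 11, so r2c2 = 4.
Cage f is a single given cell, leaving r4c1 = 3.
Column 1 now contains 3, so r3c1 = 2.
Cage d needs sum 6, which forces r3c2 = 1.
Cage d needs sum 6, leaving r3c3 = 3.
Cage c has sum 11, leaving r3c4 = 4.
Column 2 now contains 1; hence r4c2 = 2.
Cage c has sum 11, so r4c3 = 4.
2 is placed in row 4, so r4c4 = 1.
Cage b needs sum 8, so r1c3 = 1.
1 is placed in column 4, which forces r1c4 = 2.
3 is placed in column 3, which forces r2c3 = 2.
Cage b has sum 8, so r2c4 = 3.
Filled in: 4 3 1 2 / 1 4 2 3 / 2 1 3 4 / 3 2 4 1.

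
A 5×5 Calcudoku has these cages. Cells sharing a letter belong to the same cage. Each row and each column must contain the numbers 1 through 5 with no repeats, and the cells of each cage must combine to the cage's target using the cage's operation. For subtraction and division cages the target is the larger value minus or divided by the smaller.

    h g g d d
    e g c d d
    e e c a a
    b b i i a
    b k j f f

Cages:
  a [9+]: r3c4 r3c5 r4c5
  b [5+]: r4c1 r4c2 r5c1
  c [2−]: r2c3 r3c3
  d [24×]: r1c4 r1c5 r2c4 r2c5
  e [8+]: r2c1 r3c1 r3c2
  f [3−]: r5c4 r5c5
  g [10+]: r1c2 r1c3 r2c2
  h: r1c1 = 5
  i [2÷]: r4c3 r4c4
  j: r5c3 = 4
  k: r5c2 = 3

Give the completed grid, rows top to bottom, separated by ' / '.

5 4 1 2 3 / 2 5 3 1 4 / 4 2 5 3 1 / 3 1 2 4 5 / 1 3 4 5 2

Cage h is a single given cell, which forces r1c1 = 5.
K is a freebie; hence r5c2 = 3.
J is a freebie, so r5c3 = 4.
Cage g has sum 10, which forces r2c2 = 5.
Row 4 needs a 5, and only r4c5 is open for it.
Cage f needs two cells with difference 3, which forces r5c4 = 5.
Column 5 already has 5; hence r5c5 = 2.
Cage b needs sum 5, so r4c1 = 3.
Cage b has sum 5, which forces r4c2 = 1.
Row 4 now contains 1, leaving r4c3 = 2.
Row 4 already has 2, so r4c4 = 4.
Row 5 now contains 2, leaving r5c1 = 1.
Cage e needs sum 8; hence r2c1 = 2.
Column 1 now contains 1; hence r3c1 = 4.
Cage e needs sum 8, which forces r3c2 = 2.
2 is placed in column 2, which forces r1c2 = 4.
Cage g has sum 10; hence r1c3 = 1.
Cage d needs product 24, leaving r1c4 = 2.
Row 1 now contains 1, so r1c5 = 3.
Column 3 already has 1, leaving r2c3 = 3.
3 is placed in row 2, so r2c4 = 1.
Row 2 now contains 1, which forces r2c5 = 4.
Column 3 now contains 3; hence r3c3 = 5.
1 is placed in column 4, which forces r3c4 = 3.
Column 5 now contains 3, so r3c5 = 1.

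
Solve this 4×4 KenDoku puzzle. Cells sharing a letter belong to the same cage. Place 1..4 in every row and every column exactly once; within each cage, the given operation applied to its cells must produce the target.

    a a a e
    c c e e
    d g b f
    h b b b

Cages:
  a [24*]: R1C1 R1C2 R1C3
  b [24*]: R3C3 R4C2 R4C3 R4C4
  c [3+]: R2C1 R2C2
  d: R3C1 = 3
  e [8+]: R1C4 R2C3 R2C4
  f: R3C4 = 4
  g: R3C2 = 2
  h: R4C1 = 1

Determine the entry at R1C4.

1

Cage d is given; hence R3C1 = 3.
Cage g is a single given cell; hence R3C2 = 2.
Cage f is given; hence R3C4 = 4.
Cage h is given, leaving R4C1 = 1.
Column 1 already has 1, leaving R2C1 = 2.
Column 2 already has 2, which forces R2C2 = 1.
Row 2 now contains 1; hence R2C4 = 3.
Row 3 now contains 4; hence R3C3 = 1.
Column 4 already has 3, so R4C4 = 2.
2 is placed in column 1, so R1C1 = 4.
Cage a has product 24, leaving R1C2 = 3.
Cage a has product 24, which forces R1C3 = 2.
Column 4 already has 3, leaving R1C4 = 1.
Row 2 now contains 3; hence R2C3 = 4.
3 is placed in column 2, which forces R4C2 = 4.
Column 3 now contains 4, leaving R4C3 = 3.
Completed grid: 4 3 2 1 / 2 1 4 3 / 3 2 1 4 / 1 4 3 2.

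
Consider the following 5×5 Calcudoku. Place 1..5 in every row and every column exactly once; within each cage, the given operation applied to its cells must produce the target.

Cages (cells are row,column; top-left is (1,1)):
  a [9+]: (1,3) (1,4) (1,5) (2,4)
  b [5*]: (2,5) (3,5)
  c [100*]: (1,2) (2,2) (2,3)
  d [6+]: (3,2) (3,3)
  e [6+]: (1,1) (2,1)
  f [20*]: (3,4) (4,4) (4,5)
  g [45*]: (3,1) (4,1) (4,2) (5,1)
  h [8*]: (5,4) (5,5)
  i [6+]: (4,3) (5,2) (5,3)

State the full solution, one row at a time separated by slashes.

4 5 1 2 3 / 2 4 5 3 1 / 3 2 4 1 5 / 1 3 2 5 4 / 5 1 3 4 2

Cage c has product 100, which forces (1,2) = 5.
The 3 cells of cage c must have product 100, which forces (2,2) = 4.
Cage c needs product 100, leaving (2,3) = 5.
Row 2 now contains 5; hence (2,5) = 1.
Column 5 already has 1, leaving (3,5) = 5.
Cage g needs product 45, which forces (4,2) = 3.
The two cells of cage e must have sum 6, which forces (1,1) = 4.
Row 2 now contains 1; hence (2,1) = 2.
Row 2 already has 2, leaving (2,4) = 3.
Cage d's pair has sum 6, leaving (3,2) = 2.
Cage d needs two cells with sum 6, which forces (3,3) = 4.
2 is placed in row 3, so (3,4) = 1.
Cage f needs product 20, so (4,4) = 5.
Column 2 now contains 2, so (5,2) = 1.
Column 3 now contains 4, so (5,3) = 3.
Cage a has sum 9; hence (1,3) = 1.
1 is placed in column 4, leaving (1,4) = 2.
The 4 cells of cage a must have sum 9; hence (1,5) = 3.
Row 3 already has 1, so (3,1) = 3.
Row 4 already has 5, leaving (4,1) = 1.
The 3 cells of cage i must have sum 6; hence (4,3) = 2.
Cage f needs product 20; hence (4,5) = 4.
3 is placed in row 5, leaving (5,1) = 5.
Column 4 already has 2, which forces (5,4) = 4.
Column 5 now contains 4, which forces (5,5) = 2.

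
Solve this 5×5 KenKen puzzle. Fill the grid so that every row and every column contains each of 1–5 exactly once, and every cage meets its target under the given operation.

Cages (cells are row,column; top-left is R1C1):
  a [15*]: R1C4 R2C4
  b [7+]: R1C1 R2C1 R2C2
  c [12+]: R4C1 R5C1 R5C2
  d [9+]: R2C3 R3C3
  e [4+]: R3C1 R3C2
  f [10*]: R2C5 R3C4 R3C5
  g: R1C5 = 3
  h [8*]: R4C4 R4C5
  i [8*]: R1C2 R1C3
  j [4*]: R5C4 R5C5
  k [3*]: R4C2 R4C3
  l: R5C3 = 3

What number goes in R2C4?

3

G is a freebie, which forces R1C5 = 3.
Cage l is given, so R5C3 = 3.
3 is placed in row 1, leaving R1C4 = 5.
Cage a's pair has product 15, leaving R2C4 = 3.
Cage k's pair has product 3, so R4C2 = 3.
3 is placed in column 3; hence R4C3 = 1.
The two cells of cage e must have sum 4, which forces R3C1 = 3.
3 is placed in column 2, so R3C2 = 1.
1 is placed in row 3; hence R3C4 = 2.
2 is placed in row 3; hence R3C5 = 5.
Row 4 now contains 3, which forces R4C1 = 5.
Column 4 now contains 2; hence R4C4 = 4.
Row 4 already has 4, so R4C5 = 2.
The 3 cells of cage c must have sum 12; hence R5C1 = 2.
Cage c needs sum 12, which forces R5C2 = 5.
4 is placed in column 4, leaving R5C4 = 1.
1 is placed in row 5; hence R5C5 = 4.
The 3 cells of cage b must have sum 7, so R2C2 = 2.
Cage d's pair has sum 9, leaving R2C3 = 5.
Column 5 now contains 2, which forces R2C5 = 1.
5 is placed in row 3, which forces R3C3 = 4.
The 3 cells of cage b must have sum 7, so R1C1 = 1.
Column 2 now contains 2, so R1C2 = 4.
4 is placed in column 3, which forces R1C3 = 2.
Row 2 already has 1; hence R2C1 = 4.
Filled in: 1 4 2 5 3 / 4 2 5 3 1 / 3 1 4 2 5 / 5 3 1 4 2 / 2 5 3 1 4.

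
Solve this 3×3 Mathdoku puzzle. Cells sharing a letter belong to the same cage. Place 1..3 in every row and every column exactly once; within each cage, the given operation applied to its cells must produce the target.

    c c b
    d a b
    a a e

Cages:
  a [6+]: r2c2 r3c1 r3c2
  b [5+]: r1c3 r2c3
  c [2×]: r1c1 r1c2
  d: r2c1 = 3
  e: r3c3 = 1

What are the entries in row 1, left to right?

1 2 3

D is a freebie, so r2c1 = 3.
Row 2 now contains 3; hence r2c3 = 2.
E is a freebie, so r3c3 = 1.
Column 3 already has 2, so r1c3 = 3.
2 is placed in row 2, so r2c2 = 1.
Row 3 now contains 1; hence r3c1 = 2.
Cage a has sum 6, which forces r3c2 = 3.
Column 1 already has 2, which forces r1c1 = 1.
Column 2 now contains 1, leaving r1c2 = 2.
Filled in: 1 2 3 / 3 1 2 / 2 3 1.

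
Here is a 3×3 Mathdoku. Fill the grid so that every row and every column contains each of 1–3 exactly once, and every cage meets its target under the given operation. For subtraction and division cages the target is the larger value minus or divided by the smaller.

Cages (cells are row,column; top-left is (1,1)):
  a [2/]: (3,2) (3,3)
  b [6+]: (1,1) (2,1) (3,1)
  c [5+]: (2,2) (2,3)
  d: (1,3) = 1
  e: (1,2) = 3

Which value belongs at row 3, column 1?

3

Cage e is given, leaving (1,2) = 3.
D is a freebie, so (1,3) = 1.
Column 2 already has 3; hence (2,2) = 2.
Row 2 now contains 2, leaving (2,3) = 3.
2 is placed in column 2; hence (3,2) = 1.
1 is placed in column 3, leaving (3,3) = 2.
Row 1 already has 1, so (1,1) = 2.
3 is placed in row 2, so (2,1) = 1.
Row 3 now contains 2, leaving (3,1) = 3.
The full grid is 2 3 1 / 1 2 3 / 3 1 2.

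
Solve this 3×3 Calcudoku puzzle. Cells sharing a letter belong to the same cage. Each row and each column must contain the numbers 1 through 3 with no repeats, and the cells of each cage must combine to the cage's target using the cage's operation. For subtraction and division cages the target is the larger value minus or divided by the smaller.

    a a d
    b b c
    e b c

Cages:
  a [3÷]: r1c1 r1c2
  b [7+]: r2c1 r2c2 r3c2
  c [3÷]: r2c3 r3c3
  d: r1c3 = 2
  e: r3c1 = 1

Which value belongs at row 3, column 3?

Cage d is given, which forces r1c3 = 2.
Cage e is given, leaving r3c1 = 1.
Row 3 now contains 1, leaving r3c3 = 3.
Column 1 now contains 1; hence r1c1 = 3.
Cage a's pair has quotient 3, leaving r1c2 = 1.
The 3 cells of cage b must have sum 7, which forces r2c1 = 2.
Cage b has sum 7, which forces r2c2 = 3.
Column 3 now contains 3, so r2c3 = 1.
Row 3 already has 3; hence r3c2 = 2.
The full grid is 3 1 2 / 2 3 1 / 1 2 3.

3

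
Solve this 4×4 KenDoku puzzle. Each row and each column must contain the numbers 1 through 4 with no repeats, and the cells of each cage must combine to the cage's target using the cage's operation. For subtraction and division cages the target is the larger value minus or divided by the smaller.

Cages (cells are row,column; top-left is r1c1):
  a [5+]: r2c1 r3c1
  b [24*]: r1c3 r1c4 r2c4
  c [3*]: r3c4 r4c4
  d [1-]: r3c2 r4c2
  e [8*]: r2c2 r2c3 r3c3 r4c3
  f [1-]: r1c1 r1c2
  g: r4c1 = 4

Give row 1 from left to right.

1 2 3 4

Cage e needs product 8, leaving r2c2 = 1.
Cage g is given, so r4c1 = 4.
The only place for 1 in row 1 is r1c1.
The two cells of cage f must have difference 1, which forces r1c2 = 2.
Column 2 now contains 2, leaving r4c2 = 3.
3 is placed in row 4, leaving r4c4 = 1.
Cage e has product 8, which forces r2c3 = 4.
Cage b needs product 24, which forces r2c4 = 2.
3 is placed in column 2; hence r3c2 = 4.
The 4 cells of cage e must have product 8, so r3c3 = 1.
1 is placed in column 4, leaving r3c4 = 3.
Row 4 now contains 1; hence r4c3 = 2.
Column 3 now contains 4; hence r1c3 = 3.
3 is placed in column 4; hence r1c4 = 4.
Row 2 now contains 2, leaving r2c1 = 3.
Row 3 already has 3; hence r3c1 = 2.
Completed grid: 1 2 3 4 / 3 1 4 2 / 2 4 1 3 / 4 3 2 1.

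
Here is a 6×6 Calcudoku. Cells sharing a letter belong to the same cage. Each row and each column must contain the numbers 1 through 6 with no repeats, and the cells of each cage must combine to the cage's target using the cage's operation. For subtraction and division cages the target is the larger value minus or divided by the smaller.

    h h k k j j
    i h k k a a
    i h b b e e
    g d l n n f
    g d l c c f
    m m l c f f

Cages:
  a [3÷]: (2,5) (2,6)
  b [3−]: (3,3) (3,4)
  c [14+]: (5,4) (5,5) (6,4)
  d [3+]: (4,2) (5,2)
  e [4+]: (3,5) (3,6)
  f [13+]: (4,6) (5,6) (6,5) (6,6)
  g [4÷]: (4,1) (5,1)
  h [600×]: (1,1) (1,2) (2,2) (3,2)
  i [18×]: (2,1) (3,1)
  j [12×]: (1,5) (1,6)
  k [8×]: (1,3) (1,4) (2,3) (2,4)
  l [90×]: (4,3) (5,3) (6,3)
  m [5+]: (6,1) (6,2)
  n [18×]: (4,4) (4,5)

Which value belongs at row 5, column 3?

3

The 4 cells of cage h must have product 600; hence (1,1) = 5.
Row 2 needs a 5, and only (2,2) is open for it.
In column 1, 2 can only go at (6,1), so (6,1) = 2.
Cage m's pair has sum 5, so (6,2) = 3.
The two cells of cage i must have product 18, which forces (2,1) = 3.
(3,5) and (3,6) in row 3 are {1, 3}, so (3,1) = 6.
Row 3 already has 6, leaving (3,2) = 4.
{3, 6} are confined to (4,4) and (4,5) in row 4, so (4,3) = 5.
Cage l needs product 90; hence (5,3) = 3.
Cage l needs product 90; hence (6,3) = 6.
4 is placed in column 2, which forces (1,2) = 6.
5 is placed in column 3, leaving (3,3) = 2.
The two cells of cage b must have difference 3, leaving (3,4) = 5.
5 is placed in column 4, so (6,4) = 4.
Column 4 already has 4; hence (5,4) = 6.
Cage c has sum 14, so (5,5) = 4.
Row 5 now contains 6, so (5,6) = 5.
Column 6 now contains 5, so (6,6) = 1.
4 is placed in column 5, so (1,5) = 3.
The two cells of cage j must have product 12; hence (1,6) = 4.
The two cells of cage e must have sum 4, which forces (3,5) = 1.
Column 6 now contains 1, which forces (3,6) = 3.
The two cells of cage g must have quotient 4, which forces (4,1) = 4.
Column 4 now contains 6, so (4,4) = 3.
Cage n needs two cells with product 18, leaving (4,5) = 6.
Column 6 now contains 1, which forces (4,6) = 2.
4 is placed in row 5, so (5,1) = 1.
Row 5 already has 1, so (5,2) = 2.
Row 6 already has 1, so (6,5) = 5.
4 is placed in row 1; hence (1,3) = 1.
Cage k has product 8; hence (1,4) = 2.
Cage k needs product 8; hence (2,3) = 4.
Cage k needs product 8, which forces (2,4) = 1.
6 is placed in column 5, so (2,5) = 2.
Column 6 now contains 2, leaving (2,6) = 6.
Row 4 now contains 2, so (4,2) = 1.
The full grid is 5 6 1 2 3 4 / 3 5 4 1 2 6 / 6 4 2 5 1 3 / 4 1 5 3 6 2 / 1 2 3 6 4 5 / 2 3 6 4 5 1.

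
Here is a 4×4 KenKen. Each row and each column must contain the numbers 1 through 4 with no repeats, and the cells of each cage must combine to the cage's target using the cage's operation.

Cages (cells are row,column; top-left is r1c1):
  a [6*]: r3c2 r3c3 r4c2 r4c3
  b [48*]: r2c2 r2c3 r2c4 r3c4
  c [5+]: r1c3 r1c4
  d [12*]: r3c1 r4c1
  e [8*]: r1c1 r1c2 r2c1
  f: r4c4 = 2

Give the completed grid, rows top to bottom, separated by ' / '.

1 4 2 3 / 2 3 4 1 / 3 2 1 4 / 4 1 3 2

Cage f is given, leaving r4c4 = 2.
Column 4 already has 2, so r3c4 = 4.
Row 3 now contains 4, which forces r3c1 = 3.
Cage d needs two cells with product 12, leaving r4c1 = 4.
Cage e needs product 8, which forces r1c2 = 4.
Row 1 now contains 4, so r1c3 = 2.
Column 3 now contains 2; hence r3c3 = 1.
1 is placed in column 3; hence r4c3 = 3.
2 is placed in row 1, leaving r1c1 = 1.
The two cells of cage c must have sum 5; hence r1c4 = 3.
The 3 cells of cage e must have product 8, so r2c1 = 2.
Column 3 now contains 3; hence r2c3 = 4.
Column 4 already has 3, leaving r2c4 = 1.
1 is placed in row 3; hence r3c2 = 2.
3 is placed in row 4, leaving r4c2 = 1.
Row 2 now contains 1, which forces r2c2 = 3.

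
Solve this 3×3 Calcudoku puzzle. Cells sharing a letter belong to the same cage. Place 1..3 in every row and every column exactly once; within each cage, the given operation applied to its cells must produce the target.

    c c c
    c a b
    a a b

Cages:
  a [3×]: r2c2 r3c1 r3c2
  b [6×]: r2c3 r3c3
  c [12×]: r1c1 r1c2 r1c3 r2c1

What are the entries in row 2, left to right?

2 1 3

Cage c has product 12; hence r2c1 = 2.
Cage a has product 3, which forces r2c2 = 1.
Row 2 now contains 2, so r2c3 = 3.
Cage a needs product 3, which forces r3c1 = 1.
The 3 cells of cage a must have product 3, which forces r3c2 = 3.
3 is placed in column 3, so r3c3 = 2.
Column 1 now contains 1, which forces r1c1 = 3.
Column 2 now contains 3, so r1c2 = 2.
Column 3 already has 2; hence r1c3 = 1.
Filled in: 3 2 1 / 2 1 3 / 1 3 2.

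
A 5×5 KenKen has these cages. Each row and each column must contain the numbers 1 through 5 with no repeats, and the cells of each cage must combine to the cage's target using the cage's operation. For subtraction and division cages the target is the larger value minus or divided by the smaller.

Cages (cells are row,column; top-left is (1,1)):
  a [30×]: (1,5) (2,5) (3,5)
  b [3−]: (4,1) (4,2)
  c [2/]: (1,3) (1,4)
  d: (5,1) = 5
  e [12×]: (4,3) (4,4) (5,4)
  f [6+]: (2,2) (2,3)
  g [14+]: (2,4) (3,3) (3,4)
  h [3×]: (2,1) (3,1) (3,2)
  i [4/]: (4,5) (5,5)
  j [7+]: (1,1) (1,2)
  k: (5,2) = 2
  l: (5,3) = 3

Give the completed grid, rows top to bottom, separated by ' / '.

4 3 1 2 5 / 1 4 2 5 3 / 3 1 5 4 2 / 2 5 4 3 1 / 5 2 3 1 4

Cage h has product 3; hence (2,1) = 1.
The 3 cells of cage g must have sum 14, which forces (2,4) = 5.
Cage h needs product 3, so (3,1) = 3.
The 3 cells of cage h must have product 3; hence (3,2) = 1.
Cage g has sum 14, which forces (3,3) = 5.
The 3 cells of cage g must have sum 14; hence (3,4) = 4.
Row 3 now contains 5, which forces (3,5) = 2.
Cage d is a single given cell; hence (5,1) = 5.
K is a freebie, leaving (5,2) = 2.
Cage l is given, leaving (5,3) = 3.
3 is placed in row 5, so (5,4) = 1.
1 is placed in row 5, leaving (5,5) = 4.
Column 4 now contains 1, leaving (1,4) = 2.
Cage a needs product 30; hence (1,5) = 5.
2 is placed in column 2; hence (2,2) = 4.
Cage f's pair has sum 6, which forces (2,3) = 2.
Column 5 now contains 2, which forces (2,5) = 3.
Cage b's pair has difference 3; hence (4,1) = 2.
Cage b's pair has difference 3; hence (4,2) = 5.
Cage e needs product 12, so (4,3) = 4.
Column 4 now contains 1, leaving (4,4) = 3.
Column 5 already has 4, which forces (4,5) = 1.
2 is placed in row 1; hence (1,1) = 4.
5 is placed in row 1, which forces (1,2) = 3.
4 is placed in column 3, which forces (1,3) = 1.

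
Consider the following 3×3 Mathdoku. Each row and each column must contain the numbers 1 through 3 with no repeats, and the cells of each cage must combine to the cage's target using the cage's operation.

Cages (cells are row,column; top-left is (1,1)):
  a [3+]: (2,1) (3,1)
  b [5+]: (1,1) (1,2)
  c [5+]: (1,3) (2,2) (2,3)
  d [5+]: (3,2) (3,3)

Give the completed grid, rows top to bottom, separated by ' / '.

In row 1, 1 can only go at (1,3), so (1,3) = 1.
Cage c needs sum 5, which forces (2,2) = 1.
1 is placed in column 3, leaving (2,3) = 3.
3 is placed in column 3, which forces (3,3) = 2.
Row 2 now contains 1, leaving (2,1) = 2.
2 is placed in row 3, which forces (3,1) = 1.
2 is placed in row 3; hence (3,2) = 3.
Column 1 now contains 2, leaving (1,1) = 3.
Column 2 now contains 3; hence (1,2) = 2.

3 2 1 / 2 1 3 / 1 3 2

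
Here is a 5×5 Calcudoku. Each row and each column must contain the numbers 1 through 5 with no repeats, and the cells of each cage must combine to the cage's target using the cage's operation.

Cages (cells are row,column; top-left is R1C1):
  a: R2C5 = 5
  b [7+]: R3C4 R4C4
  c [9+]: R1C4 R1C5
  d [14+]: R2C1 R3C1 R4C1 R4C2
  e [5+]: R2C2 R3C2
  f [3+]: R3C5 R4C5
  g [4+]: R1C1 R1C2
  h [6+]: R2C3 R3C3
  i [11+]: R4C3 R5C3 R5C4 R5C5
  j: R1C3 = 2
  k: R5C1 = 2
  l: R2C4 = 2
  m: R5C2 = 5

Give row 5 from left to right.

2 5 4 1 3

J is a freebie, leaving R1C3 = 2.
L is a freebie, which forces R2C4 = 2.
A is a freebie, leaving R2C5 = 5.
Cage k is given, leaving R5C1 = 2.
M is a freebie, so R5C2 = 5.
Cage c needs two cells with sum 9, so R1C4 = 5.
5 is placed in column 5, which forces R1C5 = 4.
The two cells of cage h must have sum 6, so R2C3 = 1.
The two cells of cage h must have sum 6; hence R3C3 = 5.
Cage i has sum 11; hence R4C3 = 3.
Row 4 already has 3, so R4C4 = 4.
1 is placed in column 3, so R5C3 = 4.
Column 4 now contains 4, leaving R3C4 = 3.
Cage d needs sum 14, leaving R4C1 = 5.
Row 4 already has 4, so R4C2 = 2.
Row 4 now contains 2; hence R4C5 = 1.
3 is placed in column 4, so R5C4 = 1.
1 is placed in column 5; hence R5C5 = 3.
Cage d has sum 14, leaving R2C1 = 3.
Cage e's pair has sum 5, so R2C2 = 4.
Row 3 now contains 3, so R3C1 = 4.
Column 2 already has 2; hence R3C2 = 1.
1 is placed in column 5, so R3C5 = 2.
3 is placed in column 1, which forces R1C1 = 1.
1 is placed in column 2, which forces R1C2 = 3.
Filled in: 1 3 2 5 4 / 3 4 1 2 5 / 4 1 5 3 2 / 5 2 3 4 1 / 2 5 4 1 3.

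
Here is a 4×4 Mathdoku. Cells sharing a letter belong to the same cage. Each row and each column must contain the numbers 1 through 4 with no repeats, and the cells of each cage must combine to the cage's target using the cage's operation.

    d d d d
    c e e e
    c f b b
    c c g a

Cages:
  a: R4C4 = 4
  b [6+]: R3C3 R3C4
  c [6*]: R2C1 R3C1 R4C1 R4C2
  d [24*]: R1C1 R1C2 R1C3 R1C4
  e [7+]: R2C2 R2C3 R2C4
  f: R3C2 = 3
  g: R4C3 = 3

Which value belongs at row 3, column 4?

2

F is a freebie, so R3C2 = 3.
Cage c needs product 6, so R4C2 = 1.
Cage g is given, so R4C3 = 3.
Cage a is a single given cell, which forces R4C4 = 4.
Cage c has product 6, leaving R2C1 = 3.
Cage c needs product 6, leaving R3C1 = 1.
Cage b's pair has sum 6, leaving R3C3 = 4.
Column 4 already has 4, so R3C4 = 2.
Row 4 already has 3; hence R4C1 = 2.
Column 1 already has 2; hence R1C1 = 4.
Cage d has product 24, so R1C2 = 2.
Cage d has product 24; hence R1C3 = 1.
The 4 cells of cage d must have product 24, leaving R1C4 = 3.
Cage e needs sum 7, so R2C2 = 4.
Cage e has sum 7, which forces R2C3 = 2.
2 is placed in column 4, which forces R2C4 = 1.
Filled in: 4 2 1 3 / 3 4 2 1 / 1 3 4 2 / 2 1 3 4.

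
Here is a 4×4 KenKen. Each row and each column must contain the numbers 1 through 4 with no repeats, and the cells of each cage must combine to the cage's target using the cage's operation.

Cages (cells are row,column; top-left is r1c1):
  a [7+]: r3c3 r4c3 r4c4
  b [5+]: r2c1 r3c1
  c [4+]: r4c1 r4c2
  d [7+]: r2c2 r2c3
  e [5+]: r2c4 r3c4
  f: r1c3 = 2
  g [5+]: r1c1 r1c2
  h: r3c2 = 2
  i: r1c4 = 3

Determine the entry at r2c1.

2

F is a freebie, leaving r1c3 = 2.
I is a freebie, leaving r1c4 = 3.
Cage h is a single given cell, leaving r3c2 = 2.
Cage a needs sum 7, which forces r4c4 = 2.
In row 2, 2 can only go at r2c1, so r2c1 = 2.
Cage b's pair has sum 5, leaving r3c1 = 3.
Column 1 now contains 3, so r4c1 = 1.
Row 4 now contains 1, which forces r4c2 = 3.
Row 4 now contains 1, leaving r4c3 = 4.
Column 1 already has 1, so r1c1 = 4.
Cage g needs two cells with sum 5, which forces r1c2 = 1.
Column 2 now contains 3, which forces r2c2 = 4.
4 is placed in column 3, so r2c3 = 3.
Row 2 now contains 4; hence r2c4 = 1.
4 is placed in column 3, which forces r3c3 = 1.
1 is placed in column 4, leaving r3c4 = 4.
Filled in: 4 1 2 3 / 2 4 3 1 / 3 2 1 4 / 1 3 4 2.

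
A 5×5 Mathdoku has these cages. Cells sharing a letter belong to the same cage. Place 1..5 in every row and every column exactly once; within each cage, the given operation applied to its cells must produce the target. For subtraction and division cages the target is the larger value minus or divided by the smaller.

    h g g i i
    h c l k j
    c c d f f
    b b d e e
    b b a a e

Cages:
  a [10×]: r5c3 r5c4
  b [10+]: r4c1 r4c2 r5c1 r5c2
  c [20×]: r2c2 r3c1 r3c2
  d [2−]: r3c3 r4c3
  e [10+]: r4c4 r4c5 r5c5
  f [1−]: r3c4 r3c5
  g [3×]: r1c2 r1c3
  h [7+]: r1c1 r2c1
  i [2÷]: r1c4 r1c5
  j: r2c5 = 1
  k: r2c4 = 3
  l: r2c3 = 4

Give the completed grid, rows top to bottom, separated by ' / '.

Cage l is given; hence r2c3 = 4.
Cage k is given, which forces r2c4 = 3.
Cage j is given, leaving r2c5 = 1.
The only place for 5 in row 1 is r1c1.
5 is placed in column 1; hence r2c1 = 2.
Row 2 now contains 2; hence r2c2 = 5.
In column 3, 2 can only go at r5c3, so r5c3 = 2.
Row 5 already has 2, so r5c4 = 5.
The only place for 2 in column 2 is r4c2.
Cage e has sum 10; hence r4c4 = 1.
Row 4 already has 2; hence r4c5 = 5.
Cage e needs sum 10; hence r5c5 = 4.
Cage i's pair has quotient 2; hence r1c4 = 4.
4 is placed in column 5, which forces r1c5 = 2.
Column 4 now contains 4, leaving r3c4 = 2.
The two cells of cage f must have difference 1, leaving r3c5 = 3.
Cage b needs sum 10, which forces r4c1 = 4.
Row 4 already has 5, leaving r4c3 = 3.
The two cells of cage g must have product 3, so r1c2 = 3.
Column 3 now contains 3, which forces r1c3 = 1.
Column 1 now contains 4, so r3c1 = 1.
Cage c needs product 20, so r3c2 = 4.
Column 3 already has 1; hence r3c3 = 5.
Column 1 already has 1, leaving r5c1 = 3.
Column 2 already has 3, so r5c2 = 1.

5 3 1 4 2 / 2 5 4 3 1 / 1 4 5 2 3 / 4 2 3 1 5 / 3 1 2 5 4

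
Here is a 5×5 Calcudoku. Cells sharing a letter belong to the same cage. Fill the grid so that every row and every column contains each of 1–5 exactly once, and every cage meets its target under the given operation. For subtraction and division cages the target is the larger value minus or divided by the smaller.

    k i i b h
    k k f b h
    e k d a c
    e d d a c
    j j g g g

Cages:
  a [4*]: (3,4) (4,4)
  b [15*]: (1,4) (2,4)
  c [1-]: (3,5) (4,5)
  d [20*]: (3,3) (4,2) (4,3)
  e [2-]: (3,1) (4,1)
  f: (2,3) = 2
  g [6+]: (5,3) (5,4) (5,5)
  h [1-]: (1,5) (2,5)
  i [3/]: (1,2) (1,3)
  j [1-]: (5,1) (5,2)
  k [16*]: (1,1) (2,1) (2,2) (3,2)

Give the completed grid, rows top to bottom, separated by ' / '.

2 3 1 5 4 / 1 4 2 3 5 / 5 2 4 1 3 / 3 1 5 4 2 / 4 5 3 2 1

F is a freebie, which forces (2,3) = 2.
Column 4 needs a 2, and only (5,4) is open for it.
In column 2, 2 can only go at (3,2), so (3,2) = 2.
The 4 cells of cage k must have product 16, which forces (1,1) = 2.
The only place for 4 in row 1 is (1,5).
Cage c needs two cells with difference 1, which forces (4,5) = 2.
The only place for 5 in row 1 is (1,4).
Column 4 already has 5, which forces (2,4) = 3.
Row 2 now contains 3, leaving (2,5) = 5.
In row 4, 3 can only go at (4,1), so (4,1) = 3.
In row 3, 3 can only go at (3,5), so (3,5) = 3.
Cage g has sum 6; hence (5,3) = 3.
Column 5 already has 3; hence (5,5) = 1.
Cage i's pair has quotient 3; hence (1,2) = 3.
Column 3 already has 3, which forces (1,3) = 1.
Cage d needs product 20, leaving (4,2) = 1.
1 is placed in row 4; hence (4,4) = 4.
The 4 cells of cage k must have product 16; hence (2,1) = 1.
1 is placed in column 2; hence (2,2) = 4.
1 is placed in column 1; hence (3,1) = 5.
Cage d has product 20, which forces (3,3) = 4.
4 is placed in column 4, so (3,4) = 1.
4 is placed in row 4, leaving (4,3) = 5.
Column 1 already has 5; hence (5,1) = 4.
Column 2 now contains 4, leaving (5,2) = 5.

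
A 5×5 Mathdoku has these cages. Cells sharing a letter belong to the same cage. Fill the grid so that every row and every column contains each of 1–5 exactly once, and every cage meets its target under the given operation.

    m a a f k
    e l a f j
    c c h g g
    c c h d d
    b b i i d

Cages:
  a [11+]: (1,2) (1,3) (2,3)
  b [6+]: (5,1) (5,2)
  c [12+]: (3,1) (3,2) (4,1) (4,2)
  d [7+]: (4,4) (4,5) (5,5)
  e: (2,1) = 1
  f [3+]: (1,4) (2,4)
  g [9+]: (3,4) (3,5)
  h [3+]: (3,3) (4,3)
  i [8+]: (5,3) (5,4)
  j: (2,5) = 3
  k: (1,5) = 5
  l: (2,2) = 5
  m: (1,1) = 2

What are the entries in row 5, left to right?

M is a freebie, so (1,1) = 2.
Row 1 already has 2; hence (1,4) = 1.
K is a freebie, leaving (1,5) = 5.
Cage e is a single given cell; hence (2,1) = 1.
Cage l is a single given cell, leaving (2,2) = 5.
1 is placed in column 4; hence (2,4) = 2.
J is a freebie, so (2,5) = 3.
5 is placed in column 5; hence (3,5) = 4.
Cage a has sum 11, which forces (1,2) = 4.
Cage a has sum 11, leaving (1,3) = 3.
Row 2 now contains 3, so (2,3) = 4.
4 is placed in row 3, which forces (3,4) = 5.
Cage d has sum 7, so (4,4) = 4.
3 is placed in column 3, so (5,3) = 5.
Column 4 already has 5, which forces (5,4) = 3.
Row 3 already has 5; hence (3,1) = 3.
The 4 cells of cage c must have sum 12, leaving (3,2) = 1.
Row 3 already has 1, so (3,3) = 2.
Cage c has sum 12, leaving (4,1) = 5.
Cage c has sum 12, which forces (4,2) = 3.
Column 3 already has 2; hence (4,3) = 1.
1 is placed in row 4, so (4,5) = 2.
5 is placed in row 5; hence (5,1) = 4.
Cage b's pair has sum 6, so (5,2) = 2.
Column 5 already has 2, leaving (5,5) = 1.
Completed grid: 2 4 3 1 5 / 1 5 4 2 3 / 3 1 2 5 4 / 5 3 1 4 2 / 4 2 5 3 1.

4 2 5 3 1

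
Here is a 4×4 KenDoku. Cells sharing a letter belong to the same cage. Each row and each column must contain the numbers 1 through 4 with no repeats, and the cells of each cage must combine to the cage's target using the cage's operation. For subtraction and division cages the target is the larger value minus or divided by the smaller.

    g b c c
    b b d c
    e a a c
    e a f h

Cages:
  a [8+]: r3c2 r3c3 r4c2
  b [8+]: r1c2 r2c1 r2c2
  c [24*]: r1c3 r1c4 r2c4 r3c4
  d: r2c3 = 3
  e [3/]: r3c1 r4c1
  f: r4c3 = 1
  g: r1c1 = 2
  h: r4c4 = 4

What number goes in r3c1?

1

Cage g is a single given cell; hence r1c1 = 2.
Cage d is given; hence r2c3 = 3.
Cage f is a single given cell; hence r4c3 = 1.
Cage h is a single given cell, leaving r4c4 = 4.
Cage b has sum 8, leaving r1c2 = 3.
Column 3 now contains 1; hence r1c3 = 4.
Row 1 now contains 3, which forces r1c4 = 1.
Column 4 already has 1, so r2c4 = 2.
Cage e needs two cells with quotient 3, which forces r3c1 = 1.
1 is placed in row 3; hence r3c2 = 4.
Column 3 now contains 4, so r3c3 = 2.
2 is placed in column 4; hence r3c4 = 3.
1 is placed in row 4; hence r4c1 = 3.
Column 2 now contains 3; hence r4c2 = 2.
Column 1 now contains 1; hence r2c1 = 4.
Column 2 already has 4; hence r2c2 = 1.
The full grid is 2 3 4 1 / 4 1 3 2 / 1 4 2 3 / 3 2 1 4.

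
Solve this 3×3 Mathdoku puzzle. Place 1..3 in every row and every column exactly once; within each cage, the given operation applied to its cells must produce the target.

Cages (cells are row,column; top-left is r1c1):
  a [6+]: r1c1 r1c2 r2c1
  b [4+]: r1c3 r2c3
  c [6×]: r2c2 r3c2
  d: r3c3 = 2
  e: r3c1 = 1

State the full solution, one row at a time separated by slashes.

Cage e is given, so r3c1 = 1.
D is a freebie, leaving r3c3 = 2.
Cage a needs sum 6, which forces r1c2 = 1.
Row 1 already has 1, leaving r1c3 = 3.
Cage c needs two cells with product 6; hence r2c2 = 2.
Column 3 now contains 3, so r2c3 = 1.
2 is placed in row 3; hence r3c2 = 3.
Row 1 now contains 3, which forces r1c1 = 2.
Row 2 now contains 2, which forces r2c1 = 3.

2 1 3 / 3 2 1 / 1 3 2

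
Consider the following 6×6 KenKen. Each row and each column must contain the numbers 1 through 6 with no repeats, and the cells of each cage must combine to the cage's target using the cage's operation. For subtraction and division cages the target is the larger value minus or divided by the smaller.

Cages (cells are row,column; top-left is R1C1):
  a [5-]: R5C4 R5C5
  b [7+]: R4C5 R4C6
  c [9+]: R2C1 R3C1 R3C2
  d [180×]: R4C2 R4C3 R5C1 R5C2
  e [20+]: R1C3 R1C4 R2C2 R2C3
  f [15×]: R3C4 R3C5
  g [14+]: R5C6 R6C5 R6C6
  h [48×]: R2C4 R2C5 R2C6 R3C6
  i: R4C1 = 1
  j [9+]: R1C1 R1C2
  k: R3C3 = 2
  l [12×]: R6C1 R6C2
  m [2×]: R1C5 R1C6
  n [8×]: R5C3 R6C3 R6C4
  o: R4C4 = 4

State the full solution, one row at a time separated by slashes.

K is a freebie, so R3C3 = 2.
Cage i is given, which forces R4C1 = 1.
O is a freebie, so R4C4 = 4.
The 3 cells of cage n must have product 8; hence R6C4 = 2.
In row 6, 1 can only go at R6C3, so R6C3 = 1.
Column 3 already has 1; hence R5C3 = 4.
In column 5, 4 can only go at R2C5, so R2C5 = 4.
Cage c needs sum 9, leaving R2C1 = 2.
Cage c needs sum 9; hence R3C1 = 6.
The 3 cells of cage c must have sum 9; hence R3C2 = 1.
1 is placed in row 3, so R3C6 = 4.
Column 1 already has 2; hence R5C1 = 5.
Row 5 already has 5, which forces R5C2 = 2.
Cage g has sum 14, leaving R5C6 = 3.
Cage h needs product 48, so R2C4 = 3.
Column 6 now contains 3, which forces R2C6 = 1.
Column 4 now contains 3, which forces R3C4 = 5.
Row 3 now contains 5, which forces R3C5 = 3.
Cage e has sum 20, which forces R1C3 = 3.
Column 4 now contains 5, leaving R1C4 = 6.
The two cells of cage m must have product 2, which forces R1C5 = 1.
1 is placed in column 6; hence R1C6 = 2.
3 is placed in column 3, leaving R4C3 = 6.
2 is placed in column 6, leaving R4C6 = 5.
6 is placed in column 4, leaving R5C4 = 1.
Column 5 now contains 1, which forces R5C5 = 6.
6 is placed in column 5, so R6C5 = 5.
5 is placed in column 6, which forces R6C6 = 6.
3 is placed in row 1, leaving R1C1 = 4.
Row 1 already has 6, so R1C2 = 5.
Cage e has sum 20, so R2C2 = 6.
Column 3 now contains 6, which forces R2C3 = 5.
Row 4 now contains 6, so R4C2 = 3.
Row 4 now contains 5, which forces R4C5 = 2.
Column 1 now contains 4, which forces R6C1 = 3.
Column 2 now contains 3, so R6C2 = 4.

4 5 3 6 1 2 / 2 6 5 3 4 1 / 6 1 2 5 3 4 / 1 3 6 4 2 5 / 5 2 4 1 6 3 / 3 4 1 2 5 6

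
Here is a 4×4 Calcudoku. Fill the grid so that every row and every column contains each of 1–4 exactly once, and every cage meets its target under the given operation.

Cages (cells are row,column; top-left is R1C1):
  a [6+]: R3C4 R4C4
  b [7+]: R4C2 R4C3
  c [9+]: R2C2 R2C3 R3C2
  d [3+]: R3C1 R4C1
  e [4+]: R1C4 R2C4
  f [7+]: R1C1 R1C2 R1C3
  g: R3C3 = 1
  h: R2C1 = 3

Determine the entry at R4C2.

4

Cage h is given, so R2C1 = 3.
3 is placed in row 2, leaving R2C4 = 1.
Cage g is given, which forces R3C3 = 1.
Column 4 already has 1, leaving R1C4 = 3.
Row 3 already has 1, leaving R3C1 = 2.
Cage c has sum 9, which forces R3C2 = 3.
Row 3 now contains 2, which forces R3C4 = 4.
The two cells of cage d must have sum 3, so R4C1 = 1.
Column 2 now contains 3, leaving R4C2 = 4.
4 is placed in row 4, which forces R4C3 = 3.
4 is placed in column 4; hence R4C4 = 2.
Column 1 now contains 1, so R1C1 = 4.
Cage f has sum 7, so R1C2 = 1.
Cage f has sum 7, so R1C3 = 2.
Column 2 now contains 4, so R2C2 = 2.
Cage c has sum 9, which forces R2C3 = 4.
The full grid is 4 1 2 3 / 3 2 4 1 / 2 3 1 4 / 1 4 3 2.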